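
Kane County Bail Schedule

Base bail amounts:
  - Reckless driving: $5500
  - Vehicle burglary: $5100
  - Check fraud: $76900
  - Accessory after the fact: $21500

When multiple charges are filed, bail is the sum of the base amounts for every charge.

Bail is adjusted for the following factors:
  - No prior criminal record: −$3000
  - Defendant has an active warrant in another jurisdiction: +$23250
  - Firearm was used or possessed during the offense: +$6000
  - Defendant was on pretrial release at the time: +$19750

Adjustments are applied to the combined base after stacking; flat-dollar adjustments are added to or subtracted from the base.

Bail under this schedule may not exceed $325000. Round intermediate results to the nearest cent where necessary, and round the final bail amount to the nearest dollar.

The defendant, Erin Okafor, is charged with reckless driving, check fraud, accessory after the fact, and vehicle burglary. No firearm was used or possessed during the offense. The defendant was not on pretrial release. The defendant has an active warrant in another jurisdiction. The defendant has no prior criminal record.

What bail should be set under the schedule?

$129250

Base amounts from the schedule: reckless driving $5500; check fraud $76900; accessory after the fact $21500; vehicle burglary $5100.
Stacking rule: sum of all bases. $5500 + $76900 + $21500 + $5100 = $109000.
No prior criminal record (−$3000 flat): $109000 − $3000 = $106000.
Defendant has an active warrant in another jurisdiction (+$23250 flat): $106000 + $23250 = $129250.
$129250 is within the $325000 maximum.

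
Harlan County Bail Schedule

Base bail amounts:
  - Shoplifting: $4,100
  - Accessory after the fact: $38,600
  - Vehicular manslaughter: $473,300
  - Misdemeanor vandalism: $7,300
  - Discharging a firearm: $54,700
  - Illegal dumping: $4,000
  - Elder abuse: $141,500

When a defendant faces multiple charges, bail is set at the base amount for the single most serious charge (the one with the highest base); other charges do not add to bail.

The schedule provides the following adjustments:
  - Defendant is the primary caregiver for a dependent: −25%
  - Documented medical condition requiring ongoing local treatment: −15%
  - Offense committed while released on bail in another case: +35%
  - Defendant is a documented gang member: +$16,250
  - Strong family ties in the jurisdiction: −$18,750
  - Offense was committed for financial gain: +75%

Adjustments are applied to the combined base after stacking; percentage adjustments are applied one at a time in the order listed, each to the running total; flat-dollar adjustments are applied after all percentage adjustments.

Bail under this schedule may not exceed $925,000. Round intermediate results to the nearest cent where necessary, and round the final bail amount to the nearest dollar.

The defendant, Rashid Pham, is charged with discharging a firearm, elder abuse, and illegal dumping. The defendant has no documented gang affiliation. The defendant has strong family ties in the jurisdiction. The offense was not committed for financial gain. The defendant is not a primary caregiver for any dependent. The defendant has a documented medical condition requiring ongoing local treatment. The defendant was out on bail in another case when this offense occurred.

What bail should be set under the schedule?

Base amounts from the schedule: discharging a firearm $54,700; elder abuse $141,500; illegal dumping $4,000.
Stacking rule: use the highest base only. Highest is elder abuse at $141,500. Combined base = $141,500.
Documented medical condition requiring ongoing local treatment (−15%): $141,500 × 0.85 = $120,275.
Offense committed while released on bail in another case (+35%): $120,275 × 1.35 = $162,371.25.
Strong family ties in the jurisdiction (−$18,750 flat): $162,371.25 − $18,750 = $143,621.25.
$143,621.25 is within the $925,000 maximum.
Rounded to the nearest dollar: $143,621.

$143,621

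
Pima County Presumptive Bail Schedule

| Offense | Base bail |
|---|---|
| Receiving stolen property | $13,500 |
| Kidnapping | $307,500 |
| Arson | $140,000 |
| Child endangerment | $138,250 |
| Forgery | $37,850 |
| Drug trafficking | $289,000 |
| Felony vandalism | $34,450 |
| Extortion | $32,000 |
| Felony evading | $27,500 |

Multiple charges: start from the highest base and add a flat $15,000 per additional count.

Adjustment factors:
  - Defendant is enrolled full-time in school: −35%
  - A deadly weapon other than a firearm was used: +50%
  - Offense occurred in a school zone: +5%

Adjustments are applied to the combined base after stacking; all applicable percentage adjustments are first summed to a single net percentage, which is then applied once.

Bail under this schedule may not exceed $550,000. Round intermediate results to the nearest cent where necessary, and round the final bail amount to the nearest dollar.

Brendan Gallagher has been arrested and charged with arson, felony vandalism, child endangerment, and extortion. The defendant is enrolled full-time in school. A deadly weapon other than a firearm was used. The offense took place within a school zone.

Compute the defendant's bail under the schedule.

Base amounts from the schedule: arson $140,000; felony vandalism $34,450; child endangerment $138,250; extortion $32,000.
Stacking rule: highest base plus $15,000 per additional charge. Highest is arson at $140,000; 3 additional charges → +$45,000. Combined base = $185,000.
Net percentage adjustment: −35% +50% +5% = +20%. $185,000 × 1.2 = $222,000.
$222,000 is within the $550,000 maximum.

$222,000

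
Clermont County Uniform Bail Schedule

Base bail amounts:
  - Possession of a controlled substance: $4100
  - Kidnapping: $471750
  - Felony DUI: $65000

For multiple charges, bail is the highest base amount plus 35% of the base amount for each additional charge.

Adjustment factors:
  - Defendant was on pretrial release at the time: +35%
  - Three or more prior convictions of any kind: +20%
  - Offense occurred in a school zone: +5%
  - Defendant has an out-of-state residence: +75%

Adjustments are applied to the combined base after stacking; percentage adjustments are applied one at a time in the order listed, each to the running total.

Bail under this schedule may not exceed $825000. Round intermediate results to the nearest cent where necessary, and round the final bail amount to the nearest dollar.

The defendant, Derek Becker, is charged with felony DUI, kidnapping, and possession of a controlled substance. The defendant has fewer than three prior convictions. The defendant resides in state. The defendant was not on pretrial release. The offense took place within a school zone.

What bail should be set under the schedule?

Base amounts from the schedule: felony DUI $65000; kidnapping $471750; possession of a controlled substance $4100.
Stacking rule: highest base plus 35% of each additional charge. Highest is kidnapping at $471750. Additional: $65000 × 35% = $22750; $4100 × 35% = $1435. Combined base = $471750 + $24185 = $495935.
Offense occurred in a school zone (+5%): $495935 × 1.05 = $520731.75.
$520731.75 is within the $825000 maximum.
Rounded to the nearest dollar: $520732.

$520732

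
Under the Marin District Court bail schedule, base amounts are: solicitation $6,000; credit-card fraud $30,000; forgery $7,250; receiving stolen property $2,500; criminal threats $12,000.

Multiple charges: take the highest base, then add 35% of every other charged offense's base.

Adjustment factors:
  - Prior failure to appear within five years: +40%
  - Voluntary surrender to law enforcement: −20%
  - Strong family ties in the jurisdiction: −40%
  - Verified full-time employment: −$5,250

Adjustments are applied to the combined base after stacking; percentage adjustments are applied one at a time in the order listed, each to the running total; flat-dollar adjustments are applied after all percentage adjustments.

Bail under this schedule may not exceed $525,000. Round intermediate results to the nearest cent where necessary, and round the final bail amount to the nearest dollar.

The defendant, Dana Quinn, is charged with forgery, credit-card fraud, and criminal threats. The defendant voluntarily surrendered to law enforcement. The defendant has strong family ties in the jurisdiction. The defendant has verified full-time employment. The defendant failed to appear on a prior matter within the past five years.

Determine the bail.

$19,438

Base amounts from the schedule: forgery $7,250; credit-card fraud $30,000; criminal threats $12,000.
Stacking rule: highest base plus 35% of each additional charge. Highest is credit-card fraud at $30,000. Additional: $7,250 × 35% = $2,537.50; $12,000 × 35% = $4,200. Combined base = $30,000 + $6,737.50 = $36,737.50.
Prior failure to appear within five years (+40%): $36,737.50 × 1.4 = $51,432.50.
Voluntary surrender to law enforcement (−20%): $51,432.50 × 0.8 = $41,146.
Strong family ties in the jurisdiction (−40%): $41,146 × 0.6 = $24,687.60.
Verified full-time employment (−$5,250 flat): $24,687.60 − $5,250 = $19,437.60.
$19,437.60 is within the $525,000 maximum.
Rounded to the nearest dollar: $19,438.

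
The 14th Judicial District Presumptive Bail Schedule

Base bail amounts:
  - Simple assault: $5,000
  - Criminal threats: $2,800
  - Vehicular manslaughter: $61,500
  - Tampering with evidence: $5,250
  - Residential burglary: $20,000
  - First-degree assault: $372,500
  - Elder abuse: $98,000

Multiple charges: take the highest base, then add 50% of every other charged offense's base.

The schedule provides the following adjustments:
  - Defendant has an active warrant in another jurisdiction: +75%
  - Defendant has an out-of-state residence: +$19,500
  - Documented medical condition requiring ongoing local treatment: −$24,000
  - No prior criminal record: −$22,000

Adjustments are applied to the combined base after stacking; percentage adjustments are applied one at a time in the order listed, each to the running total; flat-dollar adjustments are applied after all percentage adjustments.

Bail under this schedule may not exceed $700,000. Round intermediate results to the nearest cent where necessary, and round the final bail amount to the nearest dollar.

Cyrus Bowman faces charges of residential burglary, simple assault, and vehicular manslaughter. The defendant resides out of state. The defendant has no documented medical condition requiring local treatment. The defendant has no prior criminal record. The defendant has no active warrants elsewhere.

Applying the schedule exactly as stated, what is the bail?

$71,500

Base amounts from the schedule: residential burglary $20,000; simple assault $5,000; vehicular manslaughter $61,500.
Stacking rule: highest base plus 50% of each additional charge. Highest is vehicular manslaughter at $61,500. Additional: $20,000 × 50% = $10,000; $5,000 × 50% = $2,500. Combined base = $61,500 + $12,500 = $74,000.
Defendant has an out-of-state residence (+$19,500 flat): $74,000 + $19,500 = $93,500.
No prior criminal record (−$22,000 flat): $93,500 − $22,000 = $71,500.
$71,500 is within the $700,000 maximum.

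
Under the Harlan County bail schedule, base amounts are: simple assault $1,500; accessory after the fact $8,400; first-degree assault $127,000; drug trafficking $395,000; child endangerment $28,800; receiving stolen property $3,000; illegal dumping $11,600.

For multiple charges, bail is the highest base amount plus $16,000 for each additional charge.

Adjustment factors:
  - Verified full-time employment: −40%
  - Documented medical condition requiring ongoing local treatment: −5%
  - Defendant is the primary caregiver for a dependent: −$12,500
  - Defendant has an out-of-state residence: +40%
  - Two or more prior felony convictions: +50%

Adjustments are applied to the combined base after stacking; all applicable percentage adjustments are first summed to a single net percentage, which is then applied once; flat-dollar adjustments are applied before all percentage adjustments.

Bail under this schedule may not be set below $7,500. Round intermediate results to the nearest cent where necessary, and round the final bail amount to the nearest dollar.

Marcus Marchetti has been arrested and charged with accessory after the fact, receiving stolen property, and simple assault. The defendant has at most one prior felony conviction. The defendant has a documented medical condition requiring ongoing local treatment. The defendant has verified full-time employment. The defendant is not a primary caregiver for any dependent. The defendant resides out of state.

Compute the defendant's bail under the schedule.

Base amounts from the schedule: accessory after the fact $8,400; receiving stolen property $3,000; simple assault $1,500.
Stacking rule: highest base plus $16,000 per additional charge. Highest is accessory after the fact at $8,400; 2 additional charges → +$32,000. Combined base = $40,400.
Net percentage adjustment: −40% −5% +40% = −5%. $40,400 × 0.95 = $38,380.
$38,380 is at or above the $7,500 minimum.

$38,380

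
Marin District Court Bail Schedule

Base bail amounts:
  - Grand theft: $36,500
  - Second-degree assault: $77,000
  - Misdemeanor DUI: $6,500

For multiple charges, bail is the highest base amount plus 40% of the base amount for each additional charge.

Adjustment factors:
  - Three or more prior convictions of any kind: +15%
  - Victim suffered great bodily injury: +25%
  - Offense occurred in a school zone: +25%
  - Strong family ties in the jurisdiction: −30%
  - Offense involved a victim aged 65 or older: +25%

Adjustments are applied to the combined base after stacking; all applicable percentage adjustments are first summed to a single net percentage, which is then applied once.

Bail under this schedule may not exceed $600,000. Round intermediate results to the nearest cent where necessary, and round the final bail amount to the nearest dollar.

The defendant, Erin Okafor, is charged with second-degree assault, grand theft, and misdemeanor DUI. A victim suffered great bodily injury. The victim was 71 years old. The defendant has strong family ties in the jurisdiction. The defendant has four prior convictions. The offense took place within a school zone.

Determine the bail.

Base amounts from the schedule: second-degree assault $77,000; grand theft $36,500; misdemeanor DUI $6,500.
Stacking rule: highest base plus 40% of each additional charge. Highest is second-degree assault at $77,000. Additional: $36,500 × 40% = $14,600; $6,500 × 40% = $2,600. Combined base = $77,000 + $17,200 = $94,200.
Net percentage adjustment: +15% +25% +25% −30% +25% = +60%. $94,200 × 1.6 = $150,720.
$150,720 is within the $600,000 maximum.

$150,720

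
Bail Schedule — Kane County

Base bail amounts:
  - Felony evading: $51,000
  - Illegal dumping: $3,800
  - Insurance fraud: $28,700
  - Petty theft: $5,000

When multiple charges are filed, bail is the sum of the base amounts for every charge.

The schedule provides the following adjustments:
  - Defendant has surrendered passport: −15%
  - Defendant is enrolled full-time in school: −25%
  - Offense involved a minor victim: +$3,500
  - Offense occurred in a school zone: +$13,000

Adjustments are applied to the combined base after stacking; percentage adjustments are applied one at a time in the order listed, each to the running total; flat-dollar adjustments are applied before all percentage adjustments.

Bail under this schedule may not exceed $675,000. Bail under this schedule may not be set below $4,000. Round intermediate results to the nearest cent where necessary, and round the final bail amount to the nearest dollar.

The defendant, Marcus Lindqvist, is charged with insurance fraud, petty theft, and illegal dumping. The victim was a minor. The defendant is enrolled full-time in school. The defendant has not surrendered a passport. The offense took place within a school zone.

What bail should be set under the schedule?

Base amounts from the schedule: insurance fraud $28,700; petty theft $5,000; illegal dumping $3,800.
Stacking rule: sum of all bases. $28,700 + $5,000 + $3,800 = $37,500.
Offense involved a minor victim (+$3,500 flat): $37,500 + $3,500 = $41,000.
Offense occurred in a school zone (+$13,000 flat): $41,000 + $13,000 = $54,000.
Defendant is enrolled full-time in school (−25%): $54,000 × 0.75 = $40,500.
$40,500 is within the $675,000 maximum.
$40,500 is at or above the $4,000 minimum.

$40,500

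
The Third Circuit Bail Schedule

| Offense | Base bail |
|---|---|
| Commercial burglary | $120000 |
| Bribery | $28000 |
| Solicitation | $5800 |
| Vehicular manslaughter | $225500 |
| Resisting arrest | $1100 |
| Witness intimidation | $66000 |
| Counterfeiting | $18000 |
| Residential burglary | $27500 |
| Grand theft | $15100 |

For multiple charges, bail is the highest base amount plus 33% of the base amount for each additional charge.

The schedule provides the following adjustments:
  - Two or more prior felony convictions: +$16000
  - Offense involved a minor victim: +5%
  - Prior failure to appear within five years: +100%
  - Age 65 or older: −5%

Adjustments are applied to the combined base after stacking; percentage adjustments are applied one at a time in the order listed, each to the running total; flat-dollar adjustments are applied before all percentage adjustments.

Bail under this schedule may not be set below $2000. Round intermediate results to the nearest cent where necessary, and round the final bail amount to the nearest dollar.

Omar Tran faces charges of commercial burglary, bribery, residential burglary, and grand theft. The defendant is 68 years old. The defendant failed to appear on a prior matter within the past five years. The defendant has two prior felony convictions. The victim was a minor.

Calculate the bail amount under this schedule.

$317800

Base amounts from the schedule: commercial burglary $120000; bribery $28000; residential burglary $27500; grand theft $15100.
Stacking rule: highest base plus 33% of each additional charge. Highest is commercial burglary at $120000. Additional: $28000 × 33% = $9240; $27500 × 33% = $9075; $15100 × 33% = $4983. Combined base = $120000 + $23298 = $143298.
Two or more prior felony convictions (+$16000 flat): $143298 + $16000 = $159298.
Offense involved a minor victim (+5%): $159298 × 1.05 = $167262.90.
Prior failure to appear within five years (+100%): $167262.90 × 2 = $334525.80.
Age 65 or older (−5%): $334525.80 × 0.95 = $317799.51.
$317799.51 is at or above the $2000 minimum.
Rounded to the nearest dollar: $317800.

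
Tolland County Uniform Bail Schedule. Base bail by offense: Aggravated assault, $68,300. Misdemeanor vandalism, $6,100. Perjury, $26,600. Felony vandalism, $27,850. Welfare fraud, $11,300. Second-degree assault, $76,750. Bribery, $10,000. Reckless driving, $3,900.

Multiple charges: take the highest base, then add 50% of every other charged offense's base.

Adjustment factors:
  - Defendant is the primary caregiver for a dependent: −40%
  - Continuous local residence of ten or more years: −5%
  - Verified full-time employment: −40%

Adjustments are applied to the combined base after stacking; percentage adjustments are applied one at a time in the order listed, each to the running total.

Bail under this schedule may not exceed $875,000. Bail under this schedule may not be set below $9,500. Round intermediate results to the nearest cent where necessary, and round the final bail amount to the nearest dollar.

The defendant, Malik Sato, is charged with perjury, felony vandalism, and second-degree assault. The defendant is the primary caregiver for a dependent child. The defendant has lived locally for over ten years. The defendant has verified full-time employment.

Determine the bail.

Base amounts from the schedule: perjury $26,600; felony vandalism $27,850; second-degree assault $76,750.
Stacking rule: highest base plus 50% of each additional charge. Highest is second-degree assault at $76,750. Additional: $26,600 × 50% = $13,300; $27,850 × 50% = $13,925. Combined base = $76,750 + $27,225 = $103,975.
Defendant is the primary caregiver for a dependent (−40%): $103,975 × 0.6 = $62,385.
Continuous local residence of ten or more years (−5%): $62,385 × 0.95 = $59,265.75.
Verified full-time employment (−40%): $59,265.75 × 0.6 = $35,559.45.
$35,559.45 is within the $875,000 maximum.
$35,559.45 is at or above the $9,500 minimum.
Rounded to the nearest dollar: $35,559.

$35,559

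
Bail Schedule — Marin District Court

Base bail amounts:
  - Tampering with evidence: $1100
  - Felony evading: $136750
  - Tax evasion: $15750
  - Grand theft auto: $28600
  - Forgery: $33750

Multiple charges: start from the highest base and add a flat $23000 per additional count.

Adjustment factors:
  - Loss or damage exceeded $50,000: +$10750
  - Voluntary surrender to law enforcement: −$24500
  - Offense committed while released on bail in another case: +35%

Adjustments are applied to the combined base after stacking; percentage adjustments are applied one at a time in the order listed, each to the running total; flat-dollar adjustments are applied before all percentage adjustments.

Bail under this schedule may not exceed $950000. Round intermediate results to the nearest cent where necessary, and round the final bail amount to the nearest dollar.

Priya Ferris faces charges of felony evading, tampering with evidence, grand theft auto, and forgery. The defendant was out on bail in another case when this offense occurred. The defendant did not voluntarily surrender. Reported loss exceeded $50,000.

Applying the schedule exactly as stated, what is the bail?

$292275

Base amounts from the schedule: felony evading $136750; tampering with evidence $1100; grand theft auto $28600; forgery $33750.
Stacking rule: highest base plus $23000 per additional charge. Highest is felony evading at $136750; 3 additional charges → +$69000. Combined base = $205750.
Loss or damage exceeded $50,000 (+$10750 flat): $205750 + $10750 = $216500.
Offense committed while released on bail in another case (+35%): $216500 × 1.35 = $292275.
$292275 is within the $950000 maximum.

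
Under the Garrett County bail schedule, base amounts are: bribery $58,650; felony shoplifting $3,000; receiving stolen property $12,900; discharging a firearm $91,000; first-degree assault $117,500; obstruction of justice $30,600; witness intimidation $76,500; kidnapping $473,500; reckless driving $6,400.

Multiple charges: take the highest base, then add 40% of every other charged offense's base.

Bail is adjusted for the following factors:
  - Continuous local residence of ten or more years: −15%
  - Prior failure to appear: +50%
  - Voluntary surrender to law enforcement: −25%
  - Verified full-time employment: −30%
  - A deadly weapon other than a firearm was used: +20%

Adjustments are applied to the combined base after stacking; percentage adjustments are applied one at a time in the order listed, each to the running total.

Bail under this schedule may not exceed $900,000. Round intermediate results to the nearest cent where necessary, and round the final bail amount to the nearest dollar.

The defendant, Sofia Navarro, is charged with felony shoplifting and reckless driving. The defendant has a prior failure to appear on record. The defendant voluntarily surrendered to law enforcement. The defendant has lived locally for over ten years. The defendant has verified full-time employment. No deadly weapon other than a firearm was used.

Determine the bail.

$5,087

Base amounts from the schedule: felony shoplifting $3,000; reckless driving $6,400.
Stacking rule: highest base plus 40% of each additional charge. Highest is reckless driving at $6,400. Additional: $3,000 × 40% = $1,200. Combined base = $6,400 + $1,200 = $7,600.
Continuous local residence of ten or more years (−15%): $7,600 × 0.85 = $6,460.
Prior failure to appear (+50%): $6,460 × 1.5 = $9,690.
Voluntary surrender to law enforcement (−25%): $9,690 × 0.75 = $7,267.50.
Verified full-time employment (−30%): $7,267.50 × 0.7 = $5,087.25.
$5,087.25 is within the $900,000 maximum.
Rounded to the nearest dollar: $5,087.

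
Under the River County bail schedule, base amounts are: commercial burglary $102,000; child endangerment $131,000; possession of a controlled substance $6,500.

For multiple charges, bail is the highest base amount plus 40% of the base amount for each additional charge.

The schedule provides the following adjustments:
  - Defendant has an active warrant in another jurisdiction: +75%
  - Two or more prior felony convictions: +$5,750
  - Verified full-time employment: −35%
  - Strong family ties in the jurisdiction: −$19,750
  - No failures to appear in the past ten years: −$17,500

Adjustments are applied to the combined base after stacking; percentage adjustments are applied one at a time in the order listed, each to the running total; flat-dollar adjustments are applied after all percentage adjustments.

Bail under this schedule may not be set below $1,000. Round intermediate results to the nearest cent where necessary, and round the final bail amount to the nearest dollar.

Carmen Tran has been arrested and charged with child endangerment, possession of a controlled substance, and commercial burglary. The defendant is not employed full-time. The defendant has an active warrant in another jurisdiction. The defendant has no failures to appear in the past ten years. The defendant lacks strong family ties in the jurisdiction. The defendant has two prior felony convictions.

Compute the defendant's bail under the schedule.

$293,450

Base amounts from the schedule: child endangerment $131,000; possession of a controlled substance $6,500; commercial burglary $102,000.
Stacking rule: highest base plus 40% of each additional charge. Highest is child endangerment at $131,000. Additional: $6,500 × 40% = $2,600; $102,000 × 40% = $40,800. Combined base = $131,000 + $43,400 = $174,400.
Defendant has an active warrant in another jurisdiction (+75%): $174,400 × 1.75 = $305,200.
Two or more prior felony convictions (+$5,750 flat): $305,200 + $5,750 = $310,950.
No failures to appear in the past ten years (−$17,500 flat): $310,950 − $17,500 = $293,450.
$293,450 is at or above the $1,000 minimum.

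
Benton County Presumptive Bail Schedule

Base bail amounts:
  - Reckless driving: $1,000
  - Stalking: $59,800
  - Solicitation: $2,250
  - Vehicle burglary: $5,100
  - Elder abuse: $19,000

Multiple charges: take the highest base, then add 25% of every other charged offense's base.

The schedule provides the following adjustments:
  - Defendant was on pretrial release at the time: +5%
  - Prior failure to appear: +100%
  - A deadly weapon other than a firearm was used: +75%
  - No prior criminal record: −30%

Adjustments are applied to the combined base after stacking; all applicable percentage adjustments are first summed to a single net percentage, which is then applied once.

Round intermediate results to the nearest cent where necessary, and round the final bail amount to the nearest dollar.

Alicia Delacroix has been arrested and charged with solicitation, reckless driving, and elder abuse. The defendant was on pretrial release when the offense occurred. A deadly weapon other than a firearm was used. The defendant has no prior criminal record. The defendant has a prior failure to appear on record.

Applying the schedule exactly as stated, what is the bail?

$49,531

Base amounts from the schedule: solicitation $2,250; reckless driving $1,000; elder abuse $19,000.
Stacking rule: highest base plus 25% of each additional charge. Highest is elder abuse at $19,000. Additional: $2,250 × 25% = $562.50; $1,000 × 25% = $250. Combined base = $19,000 + $812.50 = $19,812.50.
Net percentage adjustment: +5% +100% +75% −30% = +150%. $19,812.50 × 2.5 = $49,531.25.
Rounded to the nearest dollar: $49,531.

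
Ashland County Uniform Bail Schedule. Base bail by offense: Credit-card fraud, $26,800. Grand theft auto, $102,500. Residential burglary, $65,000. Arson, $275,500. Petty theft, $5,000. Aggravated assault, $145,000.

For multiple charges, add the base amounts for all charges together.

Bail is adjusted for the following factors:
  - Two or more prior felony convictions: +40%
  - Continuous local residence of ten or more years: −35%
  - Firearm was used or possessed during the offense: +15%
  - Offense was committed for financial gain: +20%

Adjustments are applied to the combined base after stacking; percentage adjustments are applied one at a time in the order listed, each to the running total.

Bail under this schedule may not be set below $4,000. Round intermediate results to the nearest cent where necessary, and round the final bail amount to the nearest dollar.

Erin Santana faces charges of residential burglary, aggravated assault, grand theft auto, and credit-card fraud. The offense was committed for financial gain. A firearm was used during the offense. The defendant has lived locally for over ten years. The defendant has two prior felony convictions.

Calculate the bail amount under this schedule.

$426,093

Base amounts from the schedule: residential burglary $65,000; aggravated assault $145,000; grand theft auto $102,500; credit-card fraud $26,800.
Stacking rule: sum of all bases. $65,000 + $145,000 + $102,500 + $26,800 = $339,300.
Two or more prior felony convictions (+40%): $339,300 × 1.4 = $475,020.
Continuous local residence of ten or more years (−35%): $475,020 × 0.65 = $308,763.
Firearm was used or possessed during the offense (+15%): $308,763 × 1.15 = $355,077.45.
Offense was committed for financial gain (+20%): $355,077.45 × 1.2 = $426,092.94.
$426,092.94 is at or above the $4,000 minimum.
Rounded to the nearest dollar: $426,093.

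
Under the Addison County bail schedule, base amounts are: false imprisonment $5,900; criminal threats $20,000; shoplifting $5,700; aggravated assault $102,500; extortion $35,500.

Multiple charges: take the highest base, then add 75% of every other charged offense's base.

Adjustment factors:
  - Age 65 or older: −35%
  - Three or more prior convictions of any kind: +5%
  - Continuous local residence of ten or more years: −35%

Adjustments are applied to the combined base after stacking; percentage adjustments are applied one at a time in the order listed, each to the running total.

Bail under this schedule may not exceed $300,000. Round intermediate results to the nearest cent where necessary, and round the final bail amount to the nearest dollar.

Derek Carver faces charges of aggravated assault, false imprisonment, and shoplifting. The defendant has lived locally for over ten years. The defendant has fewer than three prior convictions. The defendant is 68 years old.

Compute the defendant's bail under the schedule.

$46,982

Base amounts from the schedule: aggravated assault $102,500; false imprisonment $5,900; shoplifting $5,700.
Stacking rule: highest base plus 75% of each additional charge. Highest is aggravated assault at $102,500. Additional: $5,900 × 75% = $4,425; $5,700 × 75% = $4,275. Combined base = $102,500 + $8,700 = $111,200.
Age 65 or older (−35%): $111,200 × 0.65 = $72,280.
Continuous local residence of ten or more years (−35%): $72,280 × 0.65 = $46,982.
$46,982 is within the $300,000 maximum.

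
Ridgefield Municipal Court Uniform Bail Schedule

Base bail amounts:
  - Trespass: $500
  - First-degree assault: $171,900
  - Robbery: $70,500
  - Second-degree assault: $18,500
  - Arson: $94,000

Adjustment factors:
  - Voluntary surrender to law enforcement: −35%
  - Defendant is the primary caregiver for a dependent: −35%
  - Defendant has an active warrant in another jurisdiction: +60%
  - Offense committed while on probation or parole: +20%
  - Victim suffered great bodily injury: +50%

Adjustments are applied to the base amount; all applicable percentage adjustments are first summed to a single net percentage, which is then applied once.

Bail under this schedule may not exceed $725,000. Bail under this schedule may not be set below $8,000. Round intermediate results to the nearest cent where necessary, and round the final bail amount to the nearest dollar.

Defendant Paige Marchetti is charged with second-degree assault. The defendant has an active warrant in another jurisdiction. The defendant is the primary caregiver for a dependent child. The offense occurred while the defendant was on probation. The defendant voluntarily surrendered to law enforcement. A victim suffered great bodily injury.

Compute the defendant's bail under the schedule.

Base amounts from the schedule: second-degree assault $18,500.
Single charge. Combined base = $18,500.
Net percentage adjustment: −35% −35% +60% +20% +50% = +60%. $18,500 × 1.6 = $29,600.
$29,600 is within the $725,000 maximum.
$29,600 is at or above the $8,000 minimum.

$29,600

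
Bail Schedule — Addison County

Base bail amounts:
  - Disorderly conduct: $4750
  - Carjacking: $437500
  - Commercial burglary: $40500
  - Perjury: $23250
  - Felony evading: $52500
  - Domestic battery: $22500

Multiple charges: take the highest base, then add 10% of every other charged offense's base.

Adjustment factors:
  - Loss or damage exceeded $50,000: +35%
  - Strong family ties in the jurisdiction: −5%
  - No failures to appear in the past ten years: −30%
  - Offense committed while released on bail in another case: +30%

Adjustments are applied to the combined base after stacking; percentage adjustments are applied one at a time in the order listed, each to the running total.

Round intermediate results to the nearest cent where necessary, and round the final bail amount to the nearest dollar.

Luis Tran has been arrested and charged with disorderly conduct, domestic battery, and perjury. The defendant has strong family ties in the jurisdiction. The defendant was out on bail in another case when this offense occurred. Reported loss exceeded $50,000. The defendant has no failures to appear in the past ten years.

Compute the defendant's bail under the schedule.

Base amounts from the schedule: disorderly conduct $4750; domestic battery $22500; perjury $23250.
Stacking rule: highest base plus 10% of each additional charge. Highest is perjury at $23250. Additional: $4750 × 10% = $475; $22500 × 10% = $2250. Combined base = $23250 + $2725 = $25975.
Loss or damage exceeded $50,000 (+35%): $25975 × 1.35 = $35066.25.
Strong family ties in the jurisdiction (−5%): $35066.25 × 0.95 = $33312.94.
No failures to appear in the past ten years (−30%): $33312.94 × 0.7 = $23319.06.
Offense committed while released on bail in another case (+30%): $23319.06 × 1.3 = $30314.78.
Rounded to the nearest dollar: $30315.

$30315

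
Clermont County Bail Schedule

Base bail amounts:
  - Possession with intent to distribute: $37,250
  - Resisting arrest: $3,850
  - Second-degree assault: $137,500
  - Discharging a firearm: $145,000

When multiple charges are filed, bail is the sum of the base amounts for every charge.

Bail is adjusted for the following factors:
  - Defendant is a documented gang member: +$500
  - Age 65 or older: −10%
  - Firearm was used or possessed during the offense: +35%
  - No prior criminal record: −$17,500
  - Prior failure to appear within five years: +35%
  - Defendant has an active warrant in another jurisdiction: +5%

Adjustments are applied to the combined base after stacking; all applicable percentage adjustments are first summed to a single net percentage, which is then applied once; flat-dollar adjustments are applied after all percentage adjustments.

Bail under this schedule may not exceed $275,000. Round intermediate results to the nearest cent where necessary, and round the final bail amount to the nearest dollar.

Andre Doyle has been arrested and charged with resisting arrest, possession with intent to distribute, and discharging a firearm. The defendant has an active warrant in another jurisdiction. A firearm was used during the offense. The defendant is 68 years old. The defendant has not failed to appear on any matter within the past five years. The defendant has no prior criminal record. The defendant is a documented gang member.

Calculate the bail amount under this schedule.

Base amounts from the schedule: resisting arrest $3,850; possession with intent to distribute $37,250; discharging a firearm $145,000.
Stacking rule: sum of all bases. $3,850 + $37,250 + $145,000 = $186,100.
Net percentage adjustment: −10% +35% +5% = +30%. $186,100 × 1.3 = $241,930.
Defendant is a documented gang member (+$500 flat): $241,930 + $500 = $242,430.
No prior criminal record (−$17,500 flat): $242,430 − $17,500 = $224,930.
$224,930 is within the $275,000 maximum.

$224,930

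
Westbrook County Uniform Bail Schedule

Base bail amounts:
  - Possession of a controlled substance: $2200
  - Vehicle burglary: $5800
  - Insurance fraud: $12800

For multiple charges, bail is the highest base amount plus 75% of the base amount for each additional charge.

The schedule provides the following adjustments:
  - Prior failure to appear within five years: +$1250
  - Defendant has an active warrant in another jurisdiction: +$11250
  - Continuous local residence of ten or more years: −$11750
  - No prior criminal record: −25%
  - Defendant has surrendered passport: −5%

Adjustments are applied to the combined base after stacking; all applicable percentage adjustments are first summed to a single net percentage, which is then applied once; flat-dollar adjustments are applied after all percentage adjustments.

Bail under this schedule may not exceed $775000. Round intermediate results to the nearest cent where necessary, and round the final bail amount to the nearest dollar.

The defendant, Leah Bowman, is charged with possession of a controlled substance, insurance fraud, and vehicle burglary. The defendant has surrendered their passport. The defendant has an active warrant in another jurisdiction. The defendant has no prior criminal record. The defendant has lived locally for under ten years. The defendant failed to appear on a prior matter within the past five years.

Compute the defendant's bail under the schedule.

$25660

Base amounts from the schedule: possession of a controlled substance $2200; insurance fraud $12800; vehicle burglary $5800.
Stacking rule: highest base plus 75% of each additional charge. Highest is insurance fraud at $12800. Additional: $2200 × 75% = $1650; $5800 × 75% = $4350. Combined base = $12800 + $6000 = $18800.
Net percentage adjustment: −25% −5% = −30%. $18800 × 0.7 = $13160.
Prior failure to appear within five years (+$1250 flat): $13160 + $1250 = $14410.
Defendant has an active warrant in another jurisdiction (+$11250 flat): $14410 + $11250 = $25660.
$25660 is within the $775000 maximum.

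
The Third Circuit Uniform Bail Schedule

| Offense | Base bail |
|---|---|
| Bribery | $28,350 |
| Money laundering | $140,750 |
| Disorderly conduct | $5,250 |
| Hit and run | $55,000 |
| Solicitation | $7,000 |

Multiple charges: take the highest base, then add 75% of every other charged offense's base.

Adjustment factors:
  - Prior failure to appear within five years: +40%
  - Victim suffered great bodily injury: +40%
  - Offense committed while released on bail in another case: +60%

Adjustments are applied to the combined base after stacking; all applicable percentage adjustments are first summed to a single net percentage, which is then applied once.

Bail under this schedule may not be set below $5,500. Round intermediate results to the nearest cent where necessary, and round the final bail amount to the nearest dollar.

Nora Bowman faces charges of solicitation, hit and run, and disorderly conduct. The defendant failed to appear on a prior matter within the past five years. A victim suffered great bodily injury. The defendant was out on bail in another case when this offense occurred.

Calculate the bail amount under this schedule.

Base amounts from the schedule: solicitation $7,000; hit and run $55,000; disorderly conduct $5,250.
Stacking rule: highest base plus 75% of each additional charge. Highest is hit and run at $55,000. Additional: $7,000 × 75% = $5,250; $5,250 × 75% = $3,937.50. Combined base = $55,000 + $9,187.50 = $64,187.50.
Net percentage adjustment: +40% +40% +60% = +140%. $64,187.50 × 2.4 = $154,050.
$154,050 is at or above the $5,500 minimum.

$154,050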